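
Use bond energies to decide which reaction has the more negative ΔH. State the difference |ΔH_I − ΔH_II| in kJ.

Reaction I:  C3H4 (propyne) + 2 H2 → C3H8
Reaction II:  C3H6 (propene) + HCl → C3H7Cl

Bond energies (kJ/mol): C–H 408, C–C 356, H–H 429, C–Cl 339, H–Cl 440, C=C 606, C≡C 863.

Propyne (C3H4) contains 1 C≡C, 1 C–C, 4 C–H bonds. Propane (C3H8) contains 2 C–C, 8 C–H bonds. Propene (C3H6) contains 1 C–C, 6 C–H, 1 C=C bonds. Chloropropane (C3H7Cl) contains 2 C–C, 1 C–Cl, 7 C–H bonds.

Reaction I, by 210 kJ

Reaction I:
  Bonds broken (reactants):
    C≡C: 1 × 863 = 863
    C–C: 1 × 356 = 356
    C–H: 4 × 408 = 1632
    H–H: 2 × 429 = 858
    Σ(broken) = 3709 kJ
  Bonds formed (products):
    C–C: 2 × 356 = 712
    C–H: 8 × 408 = 3264
    Σ(formed) = 3976 kJ
  ΔH_I = 3709 − 3976 = −267 kJ
Reaction II:
  Bonds broken (reactants):
    C–C: 1 × 356 = 356
    C–H: 6 × 408 = 2448
    C=C: 1 × 606 = 606
    H–Cl: 1 × 440 = 440
    Σ(broken) = 3850 kJ
  Bonds formed (products):
    C–C: 2 × 356 = 712
    C–Cl: 1 × 339 = 339
    C–H: 7 × 408 = 2856
    Σ(formed) = 3907 kJ
  ΔH_II = 3850 − 3907 = −57 kJ
ΔH_I − ΔH_II = −210 kJ, so reaction I has the more negative ΔH; |ΔH_I − ΔH_II| = 210 kJ.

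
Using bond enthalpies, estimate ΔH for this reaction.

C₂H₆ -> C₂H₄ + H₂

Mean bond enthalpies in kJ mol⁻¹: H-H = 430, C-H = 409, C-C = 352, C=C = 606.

ΔH ≈ +134 kJ

Bonds broken (reactants):
  C-C: 1 × 352 = 352
  C-H: 6 × 409 = 2454
  Σ(broken) = 2806 kJ
Bonds formed (products):
  C-H: 4 × 409 = 1636
  C=C: 1 × 606 = 606
  H-H: 1 × 430 = 430
  Σ(formed) = 2672 kJ
ΔH = Σ(broken) − Σ(formed) = 2806 − 2672 = +134 kJ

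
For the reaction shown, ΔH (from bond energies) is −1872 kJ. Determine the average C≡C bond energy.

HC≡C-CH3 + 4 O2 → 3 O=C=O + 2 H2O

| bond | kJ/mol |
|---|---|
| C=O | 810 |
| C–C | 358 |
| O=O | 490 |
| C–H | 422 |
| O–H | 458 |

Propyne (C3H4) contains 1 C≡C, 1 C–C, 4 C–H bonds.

D(C≡C) ≈ 814 kJ/mol

Let D be the C≡C bond energy.
Σ(broken) = 1×D + 1×358 + 4×422 + 4×490 = 4006 + D
Σ(formed) = 6×810 + 4×458 = 6692
ΔH = Σ(broken) − Σ(formed) = (4006 + D) − (6692) = −2686 + D
Setting this equal to −1872 kJ gives D = 814 kJ/mol.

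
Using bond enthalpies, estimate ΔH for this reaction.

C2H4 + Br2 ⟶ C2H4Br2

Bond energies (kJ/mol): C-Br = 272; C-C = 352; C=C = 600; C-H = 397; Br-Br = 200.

ΔH ≈ −96 kJ

Bonds broken (reactants):
  Br-Br: 1 × 200 = 200
  C-H: 4 × 397 = 1588
  C=C: 1 × 600 = 600
  Σ(broken) = 2388 kJ
Bonds formed (products):
  C-Br: 2 × 272 = 544
  C-C: 1 × 352 = 352
  C-H: 4 × 397 = 1588
  Σ(formed) = 2484 kJ
ΔH = Σ(broken) − Σ(formed) = 2388 − 2484 = −96 kJ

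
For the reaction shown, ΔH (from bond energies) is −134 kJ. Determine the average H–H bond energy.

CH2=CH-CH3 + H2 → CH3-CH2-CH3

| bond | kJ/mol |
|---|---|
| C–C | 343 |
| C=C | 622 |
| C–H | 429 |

D(H–H) ≈ 445 kJ/mol

Let D be the H–H bond energy.
Σ(broken) = 1×343 + 6×429 + 1×622 + 1×D = 3539 + D
Σ(formed) = 2×343 + 8×429 = 4118
ΔH = Σ(broken) − Σ(formed) = (3539 + D) − (4118) = −579 + D
Setting this equal to −134 kJ gives D = 445 kJ/mol.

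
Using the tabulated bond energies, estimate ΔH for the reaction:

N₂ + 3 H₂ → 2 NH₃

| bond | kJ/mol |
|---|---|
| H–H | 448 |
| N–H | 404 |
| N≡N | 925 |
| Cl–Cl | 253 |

ΔH ≈ −155 kJ

Bonds broken (reactants):
  H–H: 3 × 448 = 1344
  N≡N: 1 × 925 = 925
  Σ(broken) = 2269 kJ
Bonds formed (products):
  N–H: 6 × 404 = 2424
  Σ(formed) = 2424 kJ
ΔH = Σ(broken) − Σ(formed) = 2269 − 2424 = −155 kJ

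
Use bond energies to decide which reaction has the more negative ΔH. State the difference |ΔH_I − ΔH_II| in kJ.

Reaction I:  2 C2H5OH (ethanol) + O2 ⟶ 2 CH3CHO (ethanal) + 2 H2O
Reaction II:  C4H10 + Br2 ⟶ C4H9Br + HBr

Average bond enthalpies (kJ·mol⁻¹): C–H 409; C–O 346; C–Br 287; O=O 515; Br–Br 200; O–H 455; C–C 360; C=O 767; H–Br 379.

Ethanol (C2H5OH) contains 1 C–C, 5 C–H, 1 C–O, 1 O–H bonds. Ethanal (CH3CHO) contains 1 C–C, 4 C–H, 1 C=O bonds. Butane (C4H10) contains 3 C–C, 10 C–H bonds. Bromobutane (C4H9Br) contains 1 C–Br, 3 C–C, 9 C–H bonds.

Reaction I, by 362 kJ

Reaction I:
  Bonds broken (reactants):
    C–C: 2 × 360 = 720
    C–H: 10 × 409 = 4090
    C–O: 2 × 346 = 692
    O–H: 2 × 455 = 910
    O=O: 1 × 515 = 515
    Σ(broken) = 6927 kJ
  Bonds formed (products):
    C–C: 2 × 360 = 720
    C–H: 8 × 409 = 3272
    C=O: 2 × 767 = 1534
    O–H: 4 × 455 = 1820
    Σ(formed) = 7346 kJ
  ΔH_I = 6927 − 7346 = −419 kJ
Reaction II:
  Bonds broken (reactants):
    Br–Br: 1 × 200 = 200
    C–C: 3 × 360 = 1080
    C–H: 10 × 409 = 4090
    Σ(broken) = 5370 kJ
  Bonds formed (products):
    C–Br: 1 × 287 = 287
    C–C: 3 × 360 = 1080
    C–H: 9 × 409 = 3681
    H–Br: 1 × 379 = 379
    Σ(formed) = 5427 kJ
  ΔH_II = 5370 − 5427 = −57 kJ
ΔH_I − ΔH_II = −362 kJ, so reaction I has the more negative ΔH; |ΔH_I − ΔH_II| = 362 kJ.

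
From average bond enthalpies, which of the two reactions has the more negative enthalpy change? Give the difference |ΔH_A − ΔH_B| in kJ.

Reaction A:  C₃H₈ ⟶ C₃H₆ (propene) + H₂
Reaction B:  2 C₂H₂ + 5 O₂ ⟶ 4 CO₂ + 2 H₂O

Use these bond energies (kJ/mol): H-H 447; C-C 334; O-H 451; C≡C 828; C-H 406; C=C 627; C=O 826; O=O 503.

Reaction B, by 2689 kJ

Reaction A:
  Bonds broken (reactants):
    C-C: 2 × 334 = 668
    C-H: 8 × 406 = 3248
    Σ(broken) = 3916 kJ
  Bonds formed (products):
    C-C: 1 × 334 = 334
    C-H: 6 × 406 = 2436
    C=C: 1 × 627 = 627
    H-H: 1 × 447 = 447
    Σ(formed) = 3844 kJ
  ΔH_A = 3916 − 3844 = +72 kJ
Reaction B:
  Bonds broken (reactants):
    C≡C: 2 × 828 = 1656
    C-H: 4 × 406 = 1624
    O=O: 5 × 503 = 2515
    Σ(broken) = 5795 kJ
  Bonds formed (products):
    C=O: 8 × 826 = 6608
    O-H: 4 × 451 = 1804
    Σ(formed) = 8412 kJ
  ΔH_B = 5795 − 8412 = −2617 kJ
ΔH_A − ΔH_B = +2689 kJ, so reaction B has the more negative ΔH; |ΔH_A − ΔH_B| = 2689 kJ.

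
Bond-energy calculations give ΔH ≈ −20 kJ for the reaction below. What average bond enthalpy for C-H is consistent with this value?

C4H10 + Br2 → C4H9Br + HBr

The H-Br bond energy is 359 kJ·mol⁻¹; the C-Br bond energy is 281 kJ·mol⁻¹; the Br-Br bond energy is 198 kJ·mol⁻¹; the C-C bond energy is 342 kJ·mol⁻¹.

D(C-H) ≈ 422 kJ/mol

Let D be the C-H bond energy.
Σ(broken) = 1×198 + 3×342 + 10×D = 1224 + 10D
Σ(formed) = 1×281 + 3×342 + 9×D + 1×359 = 1666 + 9D
ΔH = Σ(broken) − Σ(formed) = (1224 + 10D) − (1666 + 9D) = −442 + D
Setting this equal to −20 kJ gives D = 422 kJ/mol.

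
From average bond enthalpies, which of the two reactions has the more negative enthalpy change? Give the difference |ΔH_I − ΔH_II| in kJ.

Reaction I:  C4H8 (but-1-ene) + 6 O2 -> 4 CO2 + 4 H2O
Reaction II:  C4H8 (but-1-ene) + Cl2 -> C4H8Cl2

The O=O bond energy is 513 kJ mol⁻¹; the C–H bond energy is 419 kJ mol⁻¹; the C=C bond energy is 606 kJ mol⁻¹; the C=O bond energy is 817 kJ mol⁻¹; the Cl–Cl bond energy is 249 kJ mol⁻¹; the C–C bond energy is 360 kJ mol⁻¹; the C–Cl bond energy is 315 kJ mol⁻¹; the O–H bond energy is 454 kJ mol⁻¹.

Reaction I, by 2277 kJ

Reaction I:
  Bonds broken (reactants):
    C–C: 2 × 360 = 720
    C–H: 8 × 419 = 3352
    C=C: 1 × 606 = 606
    O=O: 6 × 513 = 3078
    Σ(broken) = 7756 kJ
  Bonds formed (products):
    C=O: 8 × 817 = 6536
    O–H: 8 × 454 = 3632
    Σ(formed) = 10168 kJ
  ΔH_I = 7756 − 10168 = −2412 kJ
Reaction II:
  Bonds broken (reactants):
    C–C: 2 × 360 = 720
    C–H: 8 × 419 = 3352
    C=C: 1 × 606 = 606
    Cl–Cl: 1 × 249 = 249
    Σ(broken) = 4927 kJ
  Bonds formed (products):
    C–C: 3 × 360 = 1080
    C–Cl: 2 × 315 = 630
    C–H: 8 × 419 = 3352
    Σ(formed) = 5062 kJ
  ΔH_II = 4927 − 5062 = −135 kJ
ΔH_I − ΔH_II = −2277 kJ, so reaction I has the more negative ΔH; |ΔH_I − ΔH_II| = 2277 kJ.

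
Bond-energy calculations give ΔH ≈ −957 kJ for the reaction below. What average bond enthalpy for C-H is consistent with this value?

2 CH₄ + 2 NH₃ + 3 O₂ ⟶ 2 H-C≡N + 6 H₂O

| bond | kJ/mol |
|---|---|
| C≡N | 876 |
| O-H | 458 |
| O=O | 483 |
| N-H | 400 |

Let D be the C-H bond energy.
Σ(broken) = 8×D + 6×400 + 3×483 = 3849 + 8D
Σ(formed) = 2×876 + 2×D + 12×458 = 7248 + 2D
ΔH = Σ(broken) − Σ(formed) = (3849 + 8D) − (7248 + 2D) = −3399 + 6D
Setting this equal to −957 kJ gives 6D = 2442, so D = 407 kJ/mol.

D(C-H) ≈ 407 kJ/mol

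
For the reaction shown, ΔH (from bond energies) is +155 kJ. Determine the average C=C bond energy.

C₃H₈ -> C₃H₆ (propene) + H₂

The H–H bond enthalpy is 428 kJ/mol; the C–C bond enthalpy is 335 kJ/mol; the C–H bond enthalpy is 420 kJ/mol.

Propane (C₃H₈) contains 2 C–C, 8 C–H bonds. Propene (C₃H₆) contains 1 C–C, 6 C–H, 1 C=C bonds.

Let D be the C=C bond energy.
Σ(broken) = 2×335 + 8×420 = 4030
Σ(formed) = 1×335 + 6×420 + 1×D + 1×428 = 3283 + D
ΔH = Σ(broken) − Σ(formed) = (4030) − (3283 + D) = +747 − D
Setting this equal to +155 kJ gives D = 592 kJ/mol.

D(C=C) ≈ 592 kJ/mol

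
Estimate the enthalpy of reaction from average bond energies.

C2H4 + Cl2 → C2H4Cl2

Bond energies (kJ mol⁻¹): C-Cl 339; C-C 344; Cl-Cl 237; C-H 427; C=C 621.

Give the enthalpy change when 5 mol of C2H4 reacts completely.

ΔH = −820 kJ

Bonds broken (reactants):
  C-H: 4 × 427 = 1708
  C=C: 1 × 621 = 621
  Cl-Cl: 1 × 237 = 237
  Σ(broken) = 2566 kJ
Bonds formed (products):
  C-C: 1 × 344 = 344
  C-Cl: 2 × 339 = 678
  C-H: 4 × 427 = 1708
  Σ(formed) = 2730 kJ
ΔH = Σ(broken) − Σ(formed) = 2566 − 2730 = −164 kJ
For 5× the reaction as written: 5 × (−164) = −820 kJ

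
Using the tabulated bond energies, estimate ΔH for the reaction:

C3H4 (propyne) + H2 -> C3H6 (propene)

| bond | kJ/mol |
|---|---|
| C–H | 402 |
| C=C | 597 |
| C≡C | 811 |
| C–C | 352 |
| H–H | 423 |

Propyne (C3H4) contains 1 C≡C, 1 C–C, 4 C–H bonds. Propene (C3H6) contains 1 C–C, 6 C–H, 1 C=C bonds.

Bonds broken (reactants):
  C≡C: 1 × 811 = 811
  C–C: 1 × 352 = 352
  C–H: 4 × 402 = 1608
  H–H: 1 × 423 = 423
  Σ(broken) = 3194 kJ
Bonds formed (products):
  C–C: 1 × 352 = 352
  C–H: 6 × 402 = 2412
  C=C: 1 × 597 = 597
  Σ(formed) = 3361 kJ
ΔH = Σ(broken) − Σ(formed) = 3194 − 3361 = −167 kJ

ΔH ≈ −167 kJ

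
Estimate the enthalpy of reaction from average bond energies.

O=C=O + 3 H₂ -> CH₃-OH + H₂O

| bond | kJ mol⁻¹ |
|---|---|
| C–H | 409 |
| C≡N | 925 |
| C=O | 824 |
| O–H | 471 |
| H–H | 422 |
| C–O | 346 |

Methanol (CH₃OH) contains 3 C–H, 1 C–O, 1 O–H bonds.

Bonds broken (reactants):
  C=O: 2 × 824 = 1648
  H–H: 3 × 422 = 1266
  Σ(broken) = 2914 kJ
Bonds formed (products):
  C–H: 3 × 409 = 1227
  C–O: 1 × 346 = 346
  O–H: 3 × 471 = 1413
  Σ(formed) = 2986 kJ
ΔH = Σ(broken) − Σ(formed) = 2914 − 2986 = −72 kJ

ΔH ≈ −72 kJ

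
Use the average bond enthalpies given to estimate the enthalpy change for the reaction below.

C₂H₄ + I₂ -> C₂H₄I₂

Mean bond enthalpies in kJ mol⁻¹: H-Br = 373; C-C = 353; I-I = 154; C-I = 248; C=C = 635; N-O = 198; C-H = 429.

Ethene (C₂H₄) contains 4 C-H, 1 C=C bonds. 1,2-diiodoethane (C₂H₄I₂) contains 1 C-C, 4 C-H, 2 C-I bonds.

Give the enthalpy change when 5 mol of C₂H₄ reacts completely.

ΔH = −300 kJ

Bonds broken (reactants):
  C-H: 4 × 429 = 1716
  C=C: 1 × 635 = 635
  I-I: 1 × 154 = 154
  Σ(broken) = 2505 kJ
Bonds formed (products):
  C-C: 1 × 353 = 353
  C-H: 4 × 429 = 1716
  C-I: 2 × 248 = 496
  Σ(formed) = 2565 kJ
ΔH = Σ(broken) − Σ(formed) = 2505 − 2565 = −60 kJ
For 5× the reaction as written: 5 × (−60) = −300 kJ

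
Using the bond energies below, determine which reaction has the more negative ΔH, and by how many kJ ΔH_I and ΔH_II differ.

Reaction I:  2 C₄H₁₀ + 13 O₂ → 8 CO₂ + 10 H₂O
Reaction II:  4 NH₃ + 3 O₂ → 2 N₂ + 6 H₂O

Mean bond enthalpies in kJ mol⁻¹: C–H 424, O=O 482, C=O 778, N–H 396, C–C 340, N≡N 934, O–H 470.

Reaction I:
  Bonds broken (reactants):
    C–C: 6 × 340 = 2040
    C–H: 20 × 424 = 8480
    O=O: 13 × 482 = 6266
    Σ(broken) = 16786 kJ
  Bonds formed (products):
    C=O: 16 × 778 = 12448
    O–H: 20 × 470 = 9400
    Σ(formed) = 21848 kJ
  ΔH_I = 16786 − 21848 = −5062 kJ
Reaction II:
  Bonds broken (reactants):
    N–H: 12 × 396 = 4752
    O=O: 3 × 482 = 1446
    Σ(broken) = 6198 kJ
  Bonds formed (products):
    N≡N: 2 × 934 = 1868
    O–H: 12 × 470 = 5640
    Σ(formed) = 7508 kJ
  ΔH_II = 6198 − 7508 = −1310 kJ
ΔH_I − ΔH_II = −3752 kJ, so reaction I has the more negative ΔH; |ΔH_I − ΔH_II| = 3752 kJ.

Reaction I, by 3752 kJ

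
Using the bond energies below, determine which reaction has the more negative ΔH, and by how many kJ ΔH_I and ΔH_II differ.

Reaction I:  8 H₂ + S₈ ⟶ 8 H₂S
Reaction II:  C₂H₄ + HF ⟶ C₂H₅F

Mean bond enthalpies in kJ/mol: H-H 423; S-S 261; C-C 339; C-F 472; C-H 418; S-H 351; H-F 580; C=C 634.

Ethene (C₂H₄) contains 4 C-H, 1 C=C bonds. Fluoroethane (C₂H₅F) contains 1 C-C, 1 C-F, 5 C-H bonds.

Reaction I:
  Bonds broken (reactants):
    H-H: 8 × 423 = 3384
    S-S: 8 × 261 = 2088
    Σ(broken) = 5472 kJ
  Bonds formed (products):
    S-H: 16 × 351 = 5616
    Σ(formed) = 5616 kJ
  ΔH_I = 5472 − 5616 = −144 kJ
Reaction II:
  Bonds broken (reactants):
    C-H: 4 × 418 = 1672
    C=C: 1 × 634 = 634
    H-F: 1 × 580 = 580
    Σ(broken) = 2886 kJ
  Bonds formed (products):
    C-C: 1 × 339 = 339
    C-F: 1 × 472 = 472
    C-H: 5 × 418 = 2090
    Σ(formed) = 2901 kJ
  ΔH_II = 2886 − 2901 = −15 kJ
ΔH_I − ΔH_II = −129 kJ, so reaction I has the more negative ΔH; |ΔH_I − ΔH_II| = 129 kJ.

Reaction I, by 129 kJ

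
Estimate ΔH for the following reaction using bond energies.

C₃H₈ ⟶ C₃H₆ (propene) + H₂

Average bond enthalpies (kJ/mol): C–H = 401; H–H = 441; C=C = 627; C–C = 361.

ΔH ≈ +95 kJ

Bonds broken (reactants):
  C–C: 2 × 361 = 722
  C–H: 8 × 401 = 3208
  Σ(broken) = 3930 kJ
Bonds formed (products):
  C–C: 1 × 361 = 361
  C–H: 6 × 401 = 2406
  C=C: 1 × 627 = 627
  H–H: 1 × 441 = 441
  Σ(formed) = 3835 kJ
ΔH = Σ(broken) − Σ(formed) = 3930 − 3835 = +95 kJ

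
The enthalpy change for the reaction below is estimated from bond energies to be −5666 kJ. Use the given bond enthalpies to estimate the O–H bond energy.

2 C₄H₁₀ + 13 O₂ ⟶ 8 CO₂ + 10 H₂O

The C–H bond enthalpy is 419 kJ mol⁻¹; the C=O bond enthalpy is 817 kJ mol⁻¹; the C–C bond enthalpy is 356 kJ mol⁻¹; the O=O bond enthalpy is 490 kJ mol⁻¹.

D(O–H) ≈ 474 kJ/mol

Let D be the O–H bond energy.
Σ(broken) = 6×356 + 20×419 + 13×490 = 16886
Σ(formed) = 16×817 + 20×D = 13072 + 20D
ΔH = Σ(broken) − Σ(formed) = (16886) − (13072 + 20D) = +3814 − 20D
Setting this equal to −5666 kJ gives 20D = 9480, so D = 474 kJ/mol.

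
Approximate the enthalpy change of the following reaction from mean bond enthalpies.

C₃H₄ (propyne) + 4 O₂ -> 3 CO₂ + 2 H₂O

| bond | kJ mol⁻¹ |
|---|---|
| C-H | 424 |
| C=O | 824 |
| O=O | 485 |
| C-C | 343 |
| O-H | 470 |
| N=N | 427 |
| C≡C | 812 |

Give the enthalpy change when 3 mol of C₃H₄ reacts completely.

ΔH = −6099 kJ

Bonds broken (reactants):
  C≡C: 1 × 812 = 812
  C-C: 1 × 343 = 343
  C-H: 4 × 424 = 1696
  O=O: 4 × 485 = 1940
  Σ(broken) = 4791 kJ
Bonds formed (products):
  C=O: 6 × 824 = 4944
  O-H: 4 × 470 = 1880
  Σ(formed) = 6824 kJ
ΔH = Σ(broken) − Σ(formed) = 4791 − 6824 = −2033 kJ
For 3× the reaction as written: 3 × (−2033) = −6099 kJ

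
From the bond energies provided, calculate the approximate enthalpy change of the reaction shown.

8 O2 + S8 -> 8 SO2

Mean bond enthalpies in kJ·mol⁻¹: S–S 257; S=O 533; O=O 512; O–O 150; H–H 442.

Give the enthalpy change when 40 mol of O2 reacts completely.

Bonds broken (reactants):
  O=O: 8 × 512 = 4096
  S–S: 8 × 257 = 2056
  Σ(broken) = 6152 kJ
Bonds formed (products):
  S=O: 16 × 533 = 8528
  Σ(formed) = 8528 kJ
ΔH = Σ(broken) − Σ(formed) = 6152 − 8528 = −2376 kJ
For 5× the reaction as written: 5 × (−2376) = −11880 kJ

ΔH = −11880 kJ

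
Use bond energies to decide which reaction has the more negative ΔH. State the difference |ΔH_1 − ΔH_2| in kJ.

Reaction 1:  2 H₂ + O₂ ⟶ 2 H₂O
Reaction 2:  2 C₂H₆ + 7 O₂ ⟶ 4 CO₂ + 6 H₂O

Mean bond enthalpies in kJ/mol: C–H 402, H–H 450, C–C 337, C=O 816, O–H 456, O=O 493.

Reaction 1:
  Bonds broken (reactants):
    H–H: 2 × 450 = 900
    O=O: 1 × 493 = 493
    Σ(broken) = 1393 kJ
  Bonds formed (products):
    O–H: 4 × 456 = 1824
    Σ(formed) = 1824 kJ
  ΔH_1 = 1393 − 1824 = −431 kJ
Reaction 2:
  Bonds broken (reactants):
    C–C: 2 × 337 = 674
    C–H: 12 × 402 = 4824
    O=O: 7 × 493 = 3451
    Σ(broken) = 8949 kJ
  Bonds formed (products):
    C=O: 8 × 816 = 6528
    O–H: 12 × 456 = 5472
    Σ(formed) = 12000 kJ
  ΔH_2 = 8949 − 12000 = −3051 kJ
ΔH_1 − ΔH_2 = +2620 kJ, so reaction 2 has the more negative ΔH; |ΔH_1 − ΔH_2| = 2620 kJ.

Reaction 2, by 2620 kJ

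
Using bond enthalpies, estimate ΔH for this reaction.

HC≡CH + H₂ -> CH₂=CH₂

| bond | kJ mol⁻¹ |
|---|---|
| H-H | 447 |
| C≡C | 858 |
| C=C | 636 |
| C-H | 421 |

Bonds broken (reactants):
  C≡C: 1 × 858 = 858
  C-H: 2 × 421 = 842
  H-H: 1 × 447 = 447
  Σ(broken) = 2147 kJ
Bonds formed (products):
  C-H: 4 × 421 = 1684
  C=C: 1 × 636 = 636
  Σ(formed) = 2320 kJ
ΔH = Σ(broken) − Σ(formed) = 2147 − 2320 = −173 kJ

ΔH ≈ −173 kJ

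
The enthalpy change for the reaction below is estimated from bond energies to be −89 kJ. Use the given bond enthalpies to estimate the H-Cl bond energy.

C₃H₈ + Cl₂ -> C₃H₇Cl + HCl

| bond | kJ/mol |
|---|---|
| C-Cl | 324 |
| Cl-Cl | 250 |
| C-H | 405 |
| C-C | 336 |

Let D be the H-Cl bond energy.
Σ(broken) = 2×336 + 8×405 + 1×250 = 4162
Σ(formed) = 2×336 + 1×324 + 7×405 + 1×D = 3831 + D
ΔH = Σ(broken) − Σ(formed) = (4162) − (3831 + D) = +331 − D
Setting this equal to −89 kJ gives D = 420 kJ/mol.

D(H-Cl) ≈ 420 kJ/mol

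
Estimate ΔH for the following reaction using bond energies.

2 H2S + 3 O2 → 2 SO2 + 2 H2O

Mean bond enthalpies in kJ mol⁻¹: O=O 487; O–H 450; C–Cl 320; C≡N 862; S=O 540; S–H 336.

Bonds broken (reactants):
  O=O: 3 × 487 = 1461
  S–H: 4 × 336 = 1344
  Σ(broken) = 2805 kJ
Bonds formed (products):
  O–H: 4 × 450 = 1800
  S=O: 4 × 540 = 2160
  Σ(formed) = 3960 kJ
ΔH = Σ(broken) − Σ(formed) = 2805 − 3960 = −1155 kJ

ΔH ≈ −1155 kJ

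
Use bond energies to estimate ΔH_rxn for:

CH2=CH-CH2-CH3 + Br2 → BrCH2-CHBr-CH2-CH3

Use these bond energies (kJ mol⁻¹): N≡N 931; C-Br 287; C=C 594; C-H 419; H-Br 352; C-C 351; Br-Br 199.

Bonds broken (reactants):
  Br-Br: 1 × 199 = 199
  C-C: 2 × 351 = 702
  C-H: 8 × 419 = 3352
  C=C: 1 × 594 = 594
  Σ(broken) = 4847 kJ
Bonds formed (products):
  C-Br: 2 × 287 = 574
  C-C: 3 × 351 = 1053
  C-H: 8 × 419 = 3352
  Σ(formed) = 4979 kJ
ΔH = Σ(broken) − Σ(formed) = 4847 − 4979 = −132 kJ

ΔH ≈ −132 kJ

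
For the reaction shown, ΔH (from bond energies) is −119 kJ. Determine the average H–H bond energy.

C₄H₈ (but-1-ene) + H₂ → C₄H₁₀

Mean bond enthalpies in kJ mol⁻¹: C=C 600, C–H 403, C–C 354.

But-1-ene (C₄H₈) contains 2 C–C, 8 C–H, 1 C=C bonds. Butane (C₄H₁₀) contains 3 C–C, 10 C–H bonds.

Let D be the H–H bond energy.
Σ(broken) = 2×354 + 8×403 + 1×600 + 1×D = 4532 + D
Σ(formed) = 3×354 + 10×403 = 5092
ΔH = Σ(broken) − Σ(formed) = (4532 + D) − (5092) = −560 + D
Setting this equal to −119 kJ gives D = 441 kJ/mol.

D(H–H) ≈ 441 kJ/mol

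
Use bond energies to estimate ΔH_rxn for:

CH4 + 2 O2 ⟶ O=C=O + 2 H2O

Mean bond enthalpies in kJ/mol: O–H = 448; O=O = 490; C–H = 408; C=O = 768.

ΔH ≈ −716 kJ

Bonds broken (reactants):
  C–H: 4 × 408 = 1632
  O=O: 2 × 490 = 980
  Σ(broken) = 2612 kJ
Bonds formed (products):
  C=O: 2 × 768 = 1536
  O–H: 4 × 448 = 1792
  Σ(formed) = 3328 kJ
ΔH = Σ(broken) − Σ(formed) = 2612 − 3328 = −716 kJ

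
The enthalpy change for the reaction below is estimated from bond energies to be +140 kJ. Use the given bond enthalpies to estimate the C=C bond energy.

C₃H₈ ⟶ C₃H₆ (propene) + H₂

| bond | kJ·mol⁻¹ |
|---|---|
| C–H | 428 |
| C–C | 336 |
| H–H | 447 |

Let D be the C=C bond energy.
Σ(broken) = 2×336 + 8×428 = 4096
Σ(formed) = 1×336 + 6×428 + 1×D + 1×447 = 3351 + D
ΔH = Σ(broken) − Σ(formed) = (4096) − (3351 + D) = +745 − D
Setting this equal to +140 kJ gives D = 605 kJ/mol.

D(C=C) ≈ 605 kJ/mol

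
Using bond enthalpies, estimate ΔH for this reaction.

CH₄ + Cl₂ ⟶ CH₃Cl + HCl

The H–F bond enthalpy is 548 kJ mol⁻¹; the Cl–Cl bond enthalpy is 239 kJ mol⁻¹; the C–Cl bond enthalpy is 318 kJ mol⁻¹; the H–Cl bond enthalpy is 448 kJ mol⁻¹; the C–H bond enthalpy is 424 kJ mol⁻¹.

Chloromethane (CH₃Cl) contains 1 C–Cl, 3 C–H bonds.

Bonds broken (reactants):
  C–H: 4 × 424 = 1696
  Cl–Cl: 1 × 239 = 239
  Σ(broken) = 1935 kJ
Bonds formed (products):
  C–Cl: 1 × 318 = 318
  C–H: 3 × 424 = 1272
  H–Cl: 1 × 448 = 448
  Σ(formed) = 2038 kJ
ΔH = Σ(broken) − Σ(formed) = 1935 − 2038 = −103 kJ

ΔH ≈ −103 kJ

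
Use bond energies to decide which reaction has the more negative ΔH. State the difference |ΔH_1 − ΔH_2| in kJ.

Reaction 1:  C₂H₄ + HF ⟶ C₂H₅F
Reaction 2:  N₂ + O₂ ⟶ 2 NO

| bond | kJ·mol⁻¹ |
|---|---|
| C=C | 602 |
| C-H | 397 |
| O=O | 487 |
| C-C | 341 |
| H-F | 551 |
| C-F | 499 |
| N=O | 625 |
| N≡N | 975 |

Reaction 1:
  Bonds broken (reactants):
    C-H: 4 × 397 = 1588
    C=C: 1 × 602 = 602
    H-F: 1 × 551 = 551
    Σ(broken) = 2741 kJ
  Bonds formed (products):
    C-C: 1 × 341 = 341
    C-F: 1 × 499 = 499
    C-H: 5 × 397 = 1985
    Σ(formed) = 2825 kJ
  ΔH_1 = 2741 − 2825 = −84 kJ
Reaction 2:
  Bonds broken (reactants):
    N≡N: 1 × 975 = 975
    O=O: 1 × 487 = 487
    Σ(broken) = 1462 kJ
  Bonds formed (products):
    N=O: 2 × 625 = 1250
    Σ(formed) = 1250 kJ
  ΔH_2 = 1462 − 1250 = +212 kJ
ΔH_1 − ΔH_2 = −296 kJ, so reaction 1 has the more negative ΔH; |ΔH_1 − ΔH_2| = 296 kJ.

Reaction 1, by 296 kJ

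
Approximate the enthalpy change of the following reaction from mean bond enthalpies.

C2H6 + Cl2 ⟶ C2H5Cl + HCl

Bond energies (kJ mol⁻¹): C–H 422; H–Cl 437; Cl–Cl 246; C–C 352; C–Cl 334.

ΔH ≈ −103 kJ

Bonds broken (reactants):
  C–C: 1 × 352 = 352
  C–H: 6 × 422 = 2532
  Cl–Cl: 1 × 246 = 246
  Σ(broken) = 3130 kJ
Bonds formed (products):
  C–C: 1 × 352 = 352
  C–Cl: 1 × 334 = 334
  C–H: 5 × 422 = 2110
  H–Cl: 1 × 437 = 437
  Σ(formed) = 3233 kJ
ΔH = Σ(broken) − Σ(formed) = 3130 − 3233 = −103 kJ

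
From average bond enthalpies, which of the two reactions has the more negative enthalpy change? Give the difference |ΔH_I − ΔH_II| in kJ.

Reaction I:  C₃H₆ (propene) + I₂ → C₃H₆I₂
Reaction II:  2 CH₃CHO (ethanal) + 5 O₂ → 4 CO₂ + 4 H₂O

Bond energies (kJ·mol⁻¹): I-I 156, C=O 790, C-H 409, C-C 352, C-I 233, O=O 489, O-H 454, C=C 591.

Reaction II, by 1880 kJ

Reaction I:
  Bonds broken (reactants):
    C-C: 1 × 352 = 352
    C-H: 6 × 409 = 2454
    C=C: 1 × 591 = 591
    I-I: 1 × 156 = 156
    Σ(broken) = 3553 kJ
  Bonds formed (products):
    C-C: 2 × 352 = 704
    C-H: 6 × 409 = 2454
    C-I: 2 × 233 = 466
    Σ(formed) = 3624 kJ
  ΔH_I = 3553 − 3624 = −71 kJ
Reaction II:
  Bonds broken (reactants):
    C-C: 2 × 352 = 704
    C-H: 8 × 409 = 3272
    C=O: 2 × 790 = 1580
    O=O: 5 × 489 = 2445
    Σ(broken) = 8001 kJ
  Bonds formed (products):
    C=O: 8 × 790 = 6320
    O-H: 8 × 454 = 3632
    Σ(formed) = 9952 kJ
  ΔH_II = 8001 − 9952 = −1951 kJ
ΔH_I − ΔH_II = +1880 kJ, so reaction II has the more negative ΔH; |ΔH_I − ΔH_II| = 1880 kJ.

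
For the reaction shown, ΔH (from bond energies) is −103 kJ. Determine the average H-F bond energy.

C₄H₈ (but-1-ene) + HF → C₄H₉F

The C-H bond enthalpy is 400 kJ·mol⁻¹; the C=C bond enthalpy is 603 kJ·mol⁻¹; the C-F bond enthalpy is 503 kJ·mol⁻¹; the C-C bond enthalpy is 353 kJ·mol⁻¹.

Let D be the H-F bond energy.
Σ(broken) = 2×353 + 8×400 + 1×603 + 1×D = 4509 + D
Σ(formed) = 3×353 + 1×503 + 9×400 = 5162
ΔH = Σ(broken) − Σ(formed) = (4509 + D) − (5162) = −653 + D
Setting this equal to −103 kJ gives D = 550 kJ/mol.

D(H-F) ≈ 550 kJ/mol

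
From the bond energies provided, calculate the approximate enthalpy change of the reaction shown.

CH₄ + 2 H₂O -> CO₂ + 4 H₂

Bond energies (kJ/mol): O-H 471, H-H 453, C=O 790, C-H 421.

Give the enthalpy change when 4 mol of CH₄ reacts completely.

Bonds broken (reactants):
  C-H: 4 × 421 = 1684
  O-H: 4 × 471 = 1884
  Σ(broken) = 3568 kJ
Bonds formed (products):
  C=O: 2 × 790 = 1580
  H-H: 4 × 453 = 1812
  Σ(formed) = 3392 kJ
ΔH = Σ(broken) − Σ(formed) = 3568 − 3392 = +176 kJ
For 4× the reaction as written: 4 × (+176) = +704 kJ

ΔH = +704 kJ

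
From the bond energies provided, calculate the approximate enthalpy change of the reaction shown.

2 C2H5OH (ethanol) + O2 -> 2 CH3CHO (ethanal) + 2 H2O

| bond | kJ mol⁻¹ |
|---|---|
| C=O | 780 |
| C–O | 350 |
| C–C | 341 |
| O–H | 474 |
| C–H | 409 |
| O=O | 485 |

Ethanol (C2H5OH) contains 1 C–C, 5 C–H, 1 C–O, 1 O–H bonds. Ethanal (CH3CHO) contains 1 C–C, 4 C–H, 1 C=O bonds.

ΔH ≈ −505 kJ

Bonds broken (reactants):
  C–C: 2 × 341 = 682
  C–H: 10 × 409 = 4090
  C–O: 2 × 350 = 700
  O–H: 2 × 474 = 948
  O=O: 1 × 485 = 485
  Σ(broken) = 6905 kJ
Bonds formed (products):
  C–C: 2 × 341 = 682
  C–H: 8 × 409 = 3272
  C=O: 2 × 780 = 1560
  O–H: 4 × 474 = 1896
  Σ(formed) = 7410 kJ
ΔH = Σ(broken) − Σ(formed) = 6905 − 7410 = −505 kJ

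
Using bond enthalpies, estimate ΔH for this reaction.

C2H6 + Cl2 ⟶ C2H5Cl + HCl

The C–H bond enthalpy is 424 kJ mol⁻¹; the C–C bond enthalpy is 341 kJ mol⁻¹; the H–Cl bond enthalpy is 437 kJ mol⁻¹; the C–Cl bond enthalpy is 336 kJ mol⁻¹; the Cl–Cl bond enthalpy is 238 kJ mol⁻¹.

ΔH ≈ −111 kJ

Bonds broken (reactants):
  C–C: 1 × 341 = 341
  C–H: 6 × 424 = 2544
  Cl–Cl: 1 × 238 = 238
  Σ(broken) = 3123 kJ
Bonds formed (products):
  C–C: 1 × 341 = 341
  C–Cl: 1 × 336 = 336
  C–H: 5 × 424 = 2120
  H–Cl: 1 × 437 = 437
  Σ(formed) = 3234 kJ
ΔH = Σ(broken) − Σ(formed) = 3123 − 3234 = −111 kJ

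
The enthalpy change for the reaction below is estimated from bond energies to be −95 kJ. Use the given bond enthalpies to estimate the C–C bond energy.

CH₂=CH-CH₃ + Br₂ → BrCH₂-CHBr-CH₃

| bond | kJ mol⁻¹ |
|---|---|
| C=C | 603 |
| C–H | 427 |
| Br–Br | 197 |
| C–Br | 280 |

D(C–C) ≈ 335 kJ/mol

Let D be the C–C bond energy.
Σ(broken) = 1×197 + 1×D + 6×427 + 1×603 = 3362 + D
Σ(formed) = 2×280 + 2×D + 6×427 = 3122 + 2D
ΔH = Σ(broken) − Σ(formed) = (3362 + D) − (3122 + 2D) = +240 − D
Setting this equal to −95 kJ gives D = 335 kJ/mol.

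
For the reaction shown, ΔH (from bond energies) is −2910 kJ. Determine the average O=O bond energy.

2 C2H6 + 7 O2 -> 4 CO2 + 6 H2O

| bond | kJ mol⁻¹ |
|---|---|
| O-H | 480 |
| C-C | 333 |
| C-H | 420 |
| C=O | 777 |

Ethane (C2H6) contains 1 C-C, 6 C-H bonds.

Let D be the O=O bond energy.
Σ(broken) = 2×333 + 12×420 + 7×D = 5706 + 7D
Σ(formed) = 8×777 + 12×480 = 11976
ΔH = Σ(broken) − Σ(formed) = (5706 + 7D) − (11976) = −6270 + 7D
Setting this equal to −2910 kJ gives 7D = 3360, so D = 480 kJ/mol.

D(O=O) ≈ 480 kJ/mol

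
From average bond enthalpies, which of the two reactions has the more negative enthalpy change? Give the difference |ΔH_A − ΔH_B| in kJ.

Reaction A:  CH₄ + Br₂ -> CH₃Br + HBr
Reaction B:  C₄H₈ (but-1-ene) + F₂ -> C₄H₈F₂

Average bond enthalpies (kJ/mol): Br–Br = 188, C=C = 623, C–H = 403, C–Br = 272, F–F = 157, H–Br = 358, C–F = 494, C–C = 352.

Reaction B, by 521 kJ

Reaction A:
  Bonds broken (reactants):
    Br–Br: 1 × 188 = 188
    C–H: 4 × 403 = 1612
    Σ(broken) = 1800 kJ
  Bonds formed (products):
    C–Br: 1 × 272 = 272
    C–H: 3 × 403 = 1209
    H–Br: 1 × 358 = 358
    Σ(formed) = 1839 kJ
  ΔH_A = 1800 − 1839 = −39 kJ
Reaction B:
  Bonds broken (reactants):
    C–C: 2 × 352 = 704
    C–H: 8 × 403 = 3224
    C=C: 1 × 623 = 623
    F–F: 1 × 157 = 157
    Σ(broken) = 4708 kJ
  Bonds formed (products):
    C–C: 3 × 352 = 1056
    C–F: 2 × 494 = 988
    C–H: 8 × 403 = 3224
    Σ(formed) = 5268 kJ
  ΔH_B = 4708 − 5268 = −560 kJ
ΔH_A − ΔH_B = +521 kJ, so reaction B has the more negative ΔH; |ΔH_A − ΔH_B| = 521 kJ.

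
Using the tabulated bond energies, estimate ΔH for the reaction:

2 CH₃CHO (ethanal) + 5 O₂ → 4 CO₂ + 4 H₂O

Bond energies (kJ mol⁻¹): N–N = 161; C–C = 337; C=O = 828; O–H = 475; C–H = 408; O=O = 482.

ΔH ≈ −2420 kJ

Bonds broken (reactants):
  C–C: 2 × 337 = 674
  C–H: 8 × 408 = 3264
  C=O: 2 × 828 = 1656
  O=O: 5 × 482 = 2410
  Σ(broken) = 8004 kJ
Bonds formed (products):
  C=O: 8 × 828 = 6624
  O–H: 8 × 475 = 3800
  Σ(formed) = 10424 kJ
ΔH = Σ(broken) − Σ(formed) = 8004 − 10424 = −2420 kJ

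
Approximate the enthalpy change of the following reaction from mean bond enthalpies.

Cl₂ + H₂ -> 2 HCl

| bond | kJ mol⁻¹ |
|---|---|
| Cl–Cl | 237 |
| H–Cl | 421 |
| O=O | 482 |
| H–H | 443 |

Bonds broken (reactants):
  Cl–Cl: 1 × 237 = 237
  H–H: 1 × 443 = 443
  Σ(broken) = 680 kJ
Bonds formed (products):
  H–Cl: 2 × 421 = 842
  Σ(formed) = 842 kJ
ΔH = Σ(broken) − Σ(formed) = 680 − 842 = −162 kJ

ΔH ≈ −162 kJ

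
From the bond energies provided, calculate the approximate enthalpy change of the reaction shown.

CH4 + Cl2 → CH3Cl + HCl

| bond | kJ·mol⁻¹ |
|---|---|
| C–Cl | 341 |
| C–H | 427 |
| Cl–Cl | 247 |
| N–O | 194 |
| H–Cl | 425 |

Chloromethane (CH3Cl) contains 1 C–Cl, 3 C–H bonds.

Bonds broken (reactants):
  C–H: 4 × 427 = 1708
  Cl–Cl: 1 × 247 = 247
  Σ(broken) = 1955 kJ
Bonds formed (products):
  C–Cl: 1 × 341 = 341
  C–H: 3 × 427 = 1281
  H–Cl: 1 × 425 = 425
  Σ(formed) = 2047 kJ
ΔH = Σ(broken) − Σ(formed) = 1955 − 2047 = −92 kJ

ΔH ≈ −92 kJ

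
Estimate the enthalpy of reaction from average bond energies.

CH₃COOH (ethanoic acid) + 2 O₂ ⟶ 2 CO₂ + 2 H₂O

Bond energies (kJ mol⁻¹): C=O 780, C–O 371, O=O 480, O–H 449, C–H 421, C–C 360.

ΔH ≈ −733 kJ

Bonds broken (reactants):
  C–C: 1 × 360 = 360
  C–H: 3 × 421 = 1263
  C–O: 1 × 371 = 371
  C=O: 1 × 780 = 780
  O–H: 1 × 449 = 449
  O=O: 2 × 480 = 960
  Σ(broken) = 4183 kJ
Bonds formed (products):
  C=O: 4 × 780 = 3120
  O–H: 4 × 449 = 1796
  Σ(formed) = 4916 kJ
ΔH = Σ(broken) − Σ(formed) = 4183 − 4916 = −733 kJ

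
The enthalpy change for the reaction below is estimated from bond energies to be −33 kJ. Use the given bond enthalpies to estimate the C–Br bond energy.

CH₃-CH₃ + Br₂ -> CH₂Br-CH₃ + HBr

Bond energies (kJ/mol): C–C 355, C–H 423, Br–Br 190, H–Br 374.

Let D be the C–Br bond energy.
Σ(broken) = 1×190 + 1×355 + 6×423 = 3083
Σ(formed) = 1×D + 1×355 + 5×423 + 1×374 = 2844 + D
ΔH = Σ(broken) − Σ(formed) = (3083) − (2844 + D) = +239 − D
Setting this equal to −33 kJ gives D = 272 kJ/mol.

D(C–Br) ≈ 272 kJ/mol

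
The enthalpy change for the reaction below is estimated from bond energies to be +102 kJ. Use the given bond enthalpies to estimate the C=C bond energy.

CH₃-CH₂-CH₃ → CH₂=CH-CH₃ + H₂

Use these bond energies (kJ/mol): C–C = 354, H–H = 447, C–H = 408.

D(C=C) ≈ 621 kJ/mol

Let D be the C=C bond energy.
Σ(broken) = 2×354 + 8×408 = 3972
Σ(formed) = 1×354 + 6×408 + 1×D + 1×447 = 3249 + D
ΔH = Σ(broken) − Σ(formed) = (3972) − (3249 + D) = +723 − D
Setting this equal to +102 kJ gives D = 621 kJ/mol.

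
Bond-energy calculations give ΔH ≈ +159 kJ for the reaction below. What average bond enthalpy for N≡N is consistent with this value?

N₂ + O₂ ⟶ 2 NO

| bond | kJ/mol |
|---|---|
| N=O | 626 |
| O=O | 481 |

Let D be the N≡N bond energy.
Σ(broken) = 1×D + 1×481 = 481 + D
Σ(formed) = 2×626 = 1252
ΔH = Σ(broken) − Σ(formed) = (481 + D) − (1252) = −771 + D
Setting this equal to +159 kJ gives D = 930 kJ/mol.

D(N≡N) ≈ 930 kJ/mol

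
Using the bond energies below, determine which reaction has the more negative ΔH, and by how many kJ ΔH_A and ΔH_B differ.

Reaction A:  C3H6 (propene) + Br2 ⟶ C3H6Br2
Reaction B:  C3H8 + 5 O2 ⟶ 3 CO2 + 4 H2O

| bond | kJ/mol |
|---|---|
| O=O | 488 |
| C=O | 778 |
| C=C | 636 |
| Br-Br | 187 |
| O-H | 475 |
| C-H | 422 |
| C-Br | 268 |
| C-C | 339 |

Reaction A:
  Bonds broken (reactants):
    Br-Br: 1 × 187 = 187
    C-C: 1 × 339 = 339
    C-H: 6 × 422 = 2532
    C=C: 1 × 636 = 636
    Σ(broken) = 3694 kJ
  Bonds formed (products):
    C-Br: 2 × 268 = 536
    C-C: 2 × 339 = 678
    C-H: 6 × 422 = 2532
    Σ(formed) = 3746 kJ
  ΔH_A = 3694 − 3746 = −52 kJ
Reaction B:
  Bonds broken (reactants):
    C-C: 2 × 339 = 678
    C-H: 8 × 422 = 3376
    O=O: 5 × 488 = 2440
    Σ(broken) = 6494 kJ
  Bonds formed (products):
    C=O: 6 × 778 = 4668
    O-H: 8 × 475 = 3800
    Σ(formed) = 8468 kJ
  ΔH_B = 6494 − 8468 = −1974 kJ
ΔH_A − ΔH_B = +1922 kJ, so reaction B has the more negative ΔH; |ΔH_A − ΔH_B| = 1922 kJ.

Reaction B, by 1922 kJ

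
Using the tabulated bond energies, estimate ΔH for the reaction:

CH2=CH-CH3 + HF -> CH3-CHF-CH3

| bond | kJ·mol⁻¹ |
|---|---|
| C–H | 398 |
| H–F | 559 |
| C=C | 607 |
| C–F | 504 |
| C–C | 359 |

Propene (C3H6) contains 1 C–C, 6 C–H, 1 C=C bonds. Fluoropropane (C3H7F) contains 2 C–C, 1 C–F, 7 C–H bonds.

ΔH ≈ −95 kJ

Bonds broken (reactants):
  C–C: 1 × 359 = 359
  C–H: 6 × 398 = 2388
  C=C: 1 × 607 = 607
  H–F: 1 × 559 = 559
  Σ(broken) = 3913 kJ
Bonds formed (products):
  C–C: 2 × 359 = 718
  C–F: 1 × 504 = 504
  C–H: 7 × 398 = 2786
  Σ(formed) = 4008 kJ
ΔH = Σ(broken) − Σ(formed) = 3913 − 4008 = −95 kJ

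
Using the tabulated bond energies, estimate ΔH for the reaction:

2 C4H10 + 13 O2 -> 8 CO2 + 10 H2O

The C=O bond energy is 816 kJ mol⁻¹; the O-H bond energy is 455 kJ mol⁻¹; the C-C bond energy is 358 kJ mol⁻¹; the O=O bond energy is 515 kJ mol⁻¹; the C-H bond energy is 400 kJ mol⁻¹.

ΔH ≈ −5313 kJ

Bonds broken (reactants):
  C-C: 6 × 358 = 2148
  C-H: 20 × 400 = 8000
  O=O: 13 × 515 = 6695
  Σ(broken) = 16843 kJ
Bonds formed (products):
  C=O: 16 × 816 = 13056
  O-H: 20 × 455 = 9100
  Σ(formed) = 22156 kJ
ΔH = Σ(broken) − Σ(formed) = 16843 − 22156 = −5313 kJ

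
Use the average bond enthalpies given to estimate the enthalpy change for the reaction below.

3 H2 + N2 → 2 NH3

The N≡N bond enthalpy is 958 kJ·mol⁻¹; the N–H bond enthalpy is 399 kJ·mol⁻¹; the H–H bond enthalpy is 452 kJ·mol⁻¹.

ΔH ≈ −80 kJ

Bonds broken (reactants):
  H–H: 3 × 452 = 1356
  N≡N: 1 × 958 = 958
  Σ(broken) = 2314 kJ
Bonds formed (products):
  N–H: 6 × 399 = 2394
  Σ(formed) = 2394 kJ
ΔH = Σ(broken) − Σ(formed) = 2314 − 2394 = −80 kJ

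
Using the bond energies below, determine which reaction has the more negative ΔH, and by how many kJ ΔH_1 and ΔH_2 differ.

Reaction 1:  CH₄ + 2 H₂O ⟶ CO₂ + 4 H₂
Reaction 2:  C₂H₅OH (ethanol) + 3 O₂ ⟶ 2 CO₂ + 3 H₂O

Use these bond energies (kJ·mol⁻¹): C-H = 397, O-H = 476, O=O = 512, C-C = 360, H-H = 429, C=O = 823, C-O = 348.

Reaction 1:
  Bonds broken (reactants):
    C-H: 4 × 397 = 1588
    O-H: 4 × 476 = 1904
    Σ(broken) = 3492 kJ
  Bonds formed (products):
    C=O: 2 × 823 = 1646
    H-H: 4 × 429 = 1716
    Σ(formed) = 3362 kJ
  ΔH_1 = 3492 − 3362 = +130 kJ
Reaction 2:
  Bonds broken (reactants):
    C-C: 1 × 360 = 360
    C-H: 5 × 397 = 1985
    C-O: 1 × 348 = 348
    O-H: 1 × 476 = 476
    O=O: 3 × 512 = 1536
    Σ(broken) = 4705 kJ
  Bonds formed (products):
    C=O: 4 × 823 = 3292
    O-H: 6 × 476 = 2856
    Σ(formed) = 6148 kJ
  ΔH_2 = 4705 − 6148 = −1443 kJ
ΔH_1 − ΔH_2 = +1573 kJ, so reaction 2 has the more negative ΔH; |ΔH_1 − ΔH_2| = 1573 kJ.

Reaction 2, by 1573 kJ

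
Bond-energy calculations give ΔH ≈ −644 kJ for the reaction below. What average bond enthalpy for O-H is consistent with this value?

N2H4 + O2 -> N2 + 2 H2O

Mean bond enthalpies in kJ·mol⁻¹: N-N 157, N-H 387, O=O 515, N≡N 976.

Let D be the O-H bond energy.
Σ(broken) = 4×387 + 1×157 + 1×515 = 2220
Σ(formed) = 1×976 + 4×D = 976 + 4D
ΔH = Σ(broken) − Σ(formed) = (2220) − (976 + 4D) = +1244 − 4D
Setting this equal to −644 kJ gives 4D = 1888, so D = 472 kJ/mol.

D(O-H) ≈ 472 kJ/mol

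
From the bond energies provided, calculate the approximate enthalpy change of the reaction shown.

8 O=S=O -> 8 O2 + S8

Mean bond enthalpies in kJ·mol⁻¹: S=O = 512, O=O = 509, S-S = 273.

ΔH ≈ +1936 kJ

Bonds broken (reactants):
  S=O: 16 × 512 = 8192
  Σ(broken) = 8192 kJ
Bonds formed (products):
  O=O: 8 × 509 = 4072
  S-S: 8 × 273 = 2184
  Σ(formed) = 6256 kJ
ΔH = Σ(broken) − Σ(formed) = 8192 − 6256 = +1936 kJ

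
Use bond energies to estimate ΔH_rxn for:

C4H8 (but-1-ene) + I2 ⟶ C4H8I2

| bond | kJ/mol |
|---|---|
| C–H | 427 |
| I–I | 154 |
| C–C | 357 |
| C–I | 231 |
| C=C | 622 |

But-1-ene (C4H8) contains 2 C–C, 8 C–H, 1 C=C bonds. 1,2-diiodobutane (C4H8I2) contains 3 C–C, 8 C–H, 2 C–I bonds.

Bonds broken (reactants):
  C–C: 2 × 357 = 714
  C–H: 8 × 427 = 3416
  C=C: 1 × 622 = 622
  I–I: 1 × 154 = 154
  Σ(broken) = 4906 kJ
Bonds formed (products):
  C–C: 3 × 357 = 1071
  C–H: 8 × 427 = 3416
  C–I: 2 × 231 = 462
  Σ(formed) = 4949 kJ
ΔH = Σ(broken) − Σ(formed) = 4906 − 4949 = −43 kJ

ΔH ≈ −43 kJ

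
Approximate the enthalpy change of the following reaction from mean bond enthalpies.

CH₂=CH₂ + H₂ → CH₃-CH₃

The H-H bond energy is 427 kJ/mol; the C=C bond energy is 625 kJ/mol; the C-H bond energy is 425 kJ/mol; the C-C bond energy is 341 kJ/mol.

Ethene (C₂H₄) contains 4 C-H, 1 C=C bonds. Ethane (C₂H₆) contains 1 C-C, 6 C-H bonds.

ΔH ≈ −139 kJ

Bonds broken (reactants):
  C-H: 4 × 425 = 1700
  C=C: 1 × 625 = 625
  H-H: 1 × 427 = 427
  Σ(broken) = 2752 kJ
Bonds formed (products):
  C-C: 1 × 341 = 341
  C-H: 6 × 425 = 2550
  Σ(formed) = 2891 kJ
ΔH = Σ(broken) − Σ(formed) = 2752 − 2891 = −139 kJ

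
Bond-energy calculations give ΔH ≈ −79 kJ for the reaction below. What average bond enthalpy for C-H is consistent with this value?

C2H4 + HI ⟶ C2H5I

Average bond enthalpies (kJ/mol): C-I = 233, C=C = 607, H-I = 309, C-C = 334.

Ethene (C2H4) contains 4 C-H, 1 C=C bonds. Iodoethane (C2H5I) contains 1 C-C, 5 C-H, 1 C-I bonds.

D(C-H) ≈ 428 kJ/mol

Let D be the C-H bond energy.
Σ(broken) = 4×D + 1×607 + 1×309 = 916 + 4D
Σ(formed) = 1×334 + 5×D + 1×233 = 567 + 5D
ΔH = Σ(broken) − Σ(formed) = (916 + 4D) − (567 + 5D) = +349 − D
Setting this equal to −79 kJ gives D = 428 kJ/mol.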